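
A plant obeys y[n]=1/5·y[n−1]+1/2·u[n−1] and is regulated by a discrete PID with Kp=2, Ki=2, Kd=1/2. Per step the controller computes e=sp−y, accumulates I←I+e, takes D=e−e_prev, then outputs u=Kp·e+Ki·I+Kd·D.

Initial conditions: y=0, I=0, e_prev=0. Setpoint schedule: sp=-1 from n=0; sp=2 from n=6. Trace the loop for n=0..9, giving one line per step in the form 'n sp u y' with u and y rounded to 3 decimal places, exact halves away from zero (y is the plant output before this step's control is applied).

(exact arithmetic carried between steps; '≈' marks a value shown rounded to 6 d.p. or computed from one; I and e_prev carry over from the previous line; the table rounds u and y to 3 d.p., halves away from zero)
n=0: y=0, sp=-1, e=sp−y=-1; I=-1, D=e−e_prev=-1; u=2·(-1)+2·(-1)+1/2·(-1)=-4.5; next y=1/5·0+1/2·(-4.5)=-2.25
n=1: y=-2.25, sp=-1, e=sp−y=1.25; I=0.25, D=e−e_prev=2.25; u=2·1.25+2·0.25+1/2·2.25=4.125; next y=1/5·(-2.25)+1/2·4.125=1.6125
n=2: y=1.6125, sp=-1, e=sp−y=-2.6125; I=-2.3625, D=e−e_prev=-3.8625; u=2·(-2.6125)+2·(-2.3625)+1/2·(-3.8625)=-11.88125; next y=1/5·1.6125+1/2·(-11.88125)=-5.618125
n=3: y=-5.618125, sp=-1, e=sp−y=4.618125; I=2.255625, D=e−e_prev=7.230625; u=2·4.618125+2·2.255625+1/2·7.230625≈17.362813; next y=1/5·(-5.618125)+1/2·17.362813≈7.557781
n=4: y≈7.557781, sp=-1, e=sp−y≈-8.557781; I≈-6.302156, D=e−e_prev≈-13.175906; u=2·(-8.557781)+2·(-6.302156)+1/2·(-13.175906)≈-36.307828; next y=1/5·7.557781+1/2·(-36.307828)≈-16.642358
n=5: y≈-16.642358, sp=-1, e=sp−y≈15.642358; I≈9.340202, D=e−e_prev≈24.200139; u=2·15.642358+2·9.340202+1/2·24.200139≈62.065188; next y=1/5·(-16.642358)+1/2·62.065188≈27.704123
n=6: y≈27.704123, sp=2, e=sp−y≈-25.704123; I≈-16.363921, D=e−e_prev≈-41.346480; u=2·(-25.704123)+2·(-16.363921)+1/2·(-41.346480)≈-104.809327; next y=1/5·27.704123+1/2·(-104.809327)≈-46.863839
n=7: y≈-46.863839, sp=2, e=sp−y≈48.863839; I≈32.499918, D=e−e_prev≈74.567962; u=2·48.863839+2·32.499918+1/2·74.567962≈200.011496; next y=1/5·(-46.863839)+1/2·200.011496≈90.632980
n=8: y≈90.632980, sp=2, e=sp−y≈-88.632980; I≈-56.133062, D=e−e_prev≈-137.496819; u=2·(-88.632980)+2·(-56.133062)+1/2·(-137.496819)≈-358.280493; next y=1/5·90.632980+1/2·(-358.280493)≈-161.013651
n=9: y≈-161.013651, sp=2, e=sp−y≈163.013651; I≈106.880589, D=e−e_prev≈251.646630; u=2·163.013651+2·106.880589+1/2·251.646630≈665.611794; next y=1/5·(-161.013651)+1/2·665.611794≈300.603167

0 -1 -4.500 0.000
1 -1 4.125 -2.250
2 -1 -11.881 1.613
3 -1 17.363 -5.618
4 -1 -36.308 7.558
5 -1 62.065 -16.642
6 2 -104.809 27.704
7 2 200.011 -46.864
8 2 -358.280 90.633
9 2 665.612 -161.014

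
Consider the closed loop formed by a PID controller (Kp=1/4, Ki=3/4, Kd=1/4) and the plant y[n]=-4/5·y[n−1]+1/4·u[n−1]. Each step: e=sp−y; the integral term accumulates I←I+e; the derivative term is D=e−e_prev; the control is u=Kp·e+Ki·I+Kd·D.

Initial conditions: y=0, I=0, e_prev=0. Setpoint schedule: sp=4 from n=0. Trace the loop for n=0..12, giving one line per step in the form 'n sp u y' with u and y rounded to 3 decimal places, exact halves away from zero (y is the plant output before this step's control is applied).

0 4 5.000 0.000
1 4 5.438 1.250
2 4 8.926 0.359
3 4 9.453 1.944
4 4 12.811 0.808
5 4 12.736 2.556
6 4 16.027 1.139
7 4 15.373 3.096
8 4 18.701 1.367
9 4 17.475 3.582
10 4 20.941 1.503
11 4 19.132 4.033
12 4 22.835 1.557

(exact arithmetic carried between steps; '≈' marks a value shown rounded to 6 d.p. or computed from one; I and e_prev carry over from the previous line; the table rounds u and y to 3 d.p., halves away from zero)
n=0: y=0, sp=4, e=sp−y=4; I=4, D=e−e_prev=4; u=1/4·4+3/4·4+1/4·4=5; next y=-4/5·0+1/4·5=1.25
n=1: y=1.25, sp=4, e=sp−y=2.75; I=6.75, D=e−e_prev=-1.25; u=1/4·2.75+3/4·6.75+1/4·(-1.25)=5.4375; next y=-4/5·1.25+1/4·5.4375=0.359375
n=2: y=0.359375, sp=4, e=sp−y=3.640625; I=10.390625, D=e−e_prev=0.890625; u=1/4·3.640625+3/4·10.390625+1/4·0.890625≈8.925781; next y=-4/5·0.359375+1/4·8.925781≈1.943945
n=3: y≈1.943945, sp=4, e=sp−y≈2.056055; I≈12.446680, D=e−e_prev≈-1.584570; u=1/4·2.056055+3/4·12.446680+1/4·(-1.584570)≈9.452881; next y=-4/5·1.943945+1/4·9.452881≈0.808064
n=4: y≈0.808064, sp=4, e=sp−y≈3.191936; I≈15.638616, D=e−e_prev≈1.135881; u=1/4·3.191936+3/4·15.638616+1/4·1.135881≈12.810916; next y=-4/5·0.808064+1/4·12.810916≈2.556278
n=5: y≈2.556278, sp=4, e=sp−y≈1.443722; I≈17.082338, D=e−e_prev≈-1.748214; u=1/4·1.443722+3/4·17.082338+1/4·(-1.748214)≈12.735630; next y=-4/5·2.556278+1/4·12.735630≈1.138885
n=6: y≈1.138885, sp=4, e=sp−y≈2.861115; I≈19.943453, D=e−e_prev≈1.417393; u=1/4·2.861115+3/4·19.943453+1/4·1.417393≈16.027216; next y=-4/5·1.138885+1/4·16.027216≈3.095696
n=7: y≈3.095696, sp=4, e=sp−y≈0.904304; I≈20.847757, D=e−e_prev≈-1.956810; u=1/4·0.904304+3/4·20.847757+1/4·(-1.956810)≈15.372691; next y=-4/5·3.095696+1/4·15.372691≈1.366616
n=8: y≈1.366616, sp=4, e=sp−y≈2.633384; I≈23.481141, D=e−e_prev≈1.729080; u=1/4·2.633384+3/4·23.481141+1/4·1.729080≈18.701471; next y=-4/5·1.366616+1/4·18.701471≈3.582075
n=9: y≈3.582075, sp=4, e=sp−y≈0.417925; I≈23.899066, D=e−e_prev≈-2.215459; u=1/4·0.417925+3/4·23.899066+1/4·(-2.215459)≈17.474916; next y=-4/5·3.582075+1/4·17.474916≈1.503069
n=10: y≈1.503069, sp=4, e=sp−y≈2.496931; I≈26.395997, D=e−e_prev≈2.079006; u=1/4·2.496931+3/4·26.395997+1/4·2.079006≈20.940982; next y=-4/5·1.503069+1/4·20.940982≈4.032790
n=11: y≈4.032790, sp=4, e=sp−y≈-0.032790; I≈26.363206, D=e−e_prev≈-2.529721; u=1/4·(-0.032790)+3/4·26.363206+1/4·(-2.529721)≈19.131777; next y=-4/5·4.032790+1/4·19.131777≈1.556712
n=12: y≈1.556712, sp=4, e=sp−y≈2.443288; I≈28.806494, D=e−e_prev≈2.476078; u=1/4·2.443288+3/4·28.806494+1/4·2.476078≈22.834712; next y=-4/5·1.556712+1/4·22.834712≈4.463308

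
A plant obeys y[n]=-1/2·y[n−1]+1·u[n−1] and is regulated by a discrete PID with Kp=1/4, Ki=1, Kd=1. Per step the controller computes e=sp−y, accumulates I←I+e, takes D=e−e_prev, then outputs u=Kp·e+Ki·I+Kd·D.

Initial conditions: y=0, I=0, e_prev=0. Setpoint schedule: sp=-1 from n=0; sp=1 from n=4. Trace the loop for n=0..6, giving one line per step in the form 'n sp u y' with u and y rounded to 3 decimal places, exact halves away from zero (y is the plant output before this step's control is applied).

(exact arithmetic carried between steps; '≈' marks a value shown rounded to 6 d.p. or computed from one; I and e_prev carry over from the previous line; the table rounds u and y to 3 d.p., halves away from zero)
n=0: y=0, sp=-1, e=sp−y=-1; I=-1, D=e−e_prev=-1; u=1/4·(-1)+1·(-1)+1·(-1)=-2.25; next y=-1/2·0+1·(-2.25)=-2.25
n=1: y=-2.25, sp=-1, e=sp−y=1.25; I=0.25, D=e−e_prev=2.25; u=1/4·1.25+1·0.25+1·2.25=2.8125; next y=-1/2·(-2.25)+1·2.8125=3.9375
n=2: y=3.9375, sp=-1, e=sp−y=-4.9375; I=-4.6875, D=e−e_prev=-6.1875; u=1/4·(-4.9375)+1·(-4.6875)+1·(-6.1875)=-12.109375; next y=-1/2·3.9375+1·(-12.109375)=-14.078125
n=3: y=-14.078125, sp=-1, e=sp−y=13.078125; I=8.390625, D=e−e_prev=18.015625; u=1/4·13.078125+1·8.390625+1·18.015625≈29.675781; next y=-1/2·(-14.078125)+1·29.675781≈36.714844
n=4: y≈36.714844, sp=1, e=sp−y≈-35.714844; I≈-27.324219, D=e−e_prev≈-48.792969; u=1/4·(-35.714844)+1·(-27.324219)+1·(-48.792969)≈-85.045898; next y=-1/2·36.714844+1·(-85.045898)≈-103.403320
n=5: y≈-103.403320, sp=1, e=sp−y≈104.403320; I≈77.079102, D=e−e_prev≈140.118164; u=1/4·104.403320+1·77.079102+1·140.118164≈243.298096; next y=-1/2·(-103.403320)+1·243.298096≈294.999756
n=6: y≈294.999756, sp=1, e=sp−y≈-293.999756; I≈-216.920654, D=e−e_prev≈-398.403076; u=1/4·(-293.999756)+1·(-216.920654)+1·(-398.403076)≈-688.823669; next y=-1/2·294.999756+1·(-688.823669)≈-836.323547

0 -1 -2.250 0.000
1 -1 2.813 -2.250
2 -1 -12.109 3.938
3 -1 29.676 -14.078
4 1 -85.046 36.715
5 1 243.298 -103.403
6 1 -688.824 295.000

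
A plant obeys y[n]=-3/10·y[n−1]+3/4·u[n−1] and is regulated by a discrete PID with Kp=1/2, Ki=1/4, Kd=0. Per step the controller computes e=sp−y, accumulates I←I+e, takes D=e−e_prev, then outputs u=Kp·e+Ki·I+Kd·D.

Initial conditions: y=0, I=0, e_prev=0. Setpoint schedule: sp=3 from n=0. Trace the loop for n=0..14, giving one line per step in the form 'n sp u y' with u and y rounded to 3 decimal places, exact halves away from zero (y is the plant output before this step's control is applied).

0 3 2.250 0.000
1 3 1.734 1.688
2 3 2.732 0.795
3 3 2.521 1.811
4 3 3.166 1.348
5 3 3.112 1.970
6 3 3.540 1.743
7 3 3.563 2.132
8 3 3.854 2.032
9 3 3.910 2.281
10 3 4.114 2.248
11 3 4.180 2.411
12 3 4.327 2.411
13 3 4.391 2.522
14 3 4.499 2.537

(exact arithmetic carried between steps; '≈' marks a value shown rounded to 6 d.p. or computed from one; I and e_prev carry over from the previous line; the table rounds u and y to 3 d.p., halves away from zero)
n=0: y=0, sp=3, e=sp−y=3; I=3, D=e−e_prev=3; u=1/2·3+1/4·3+0·3=2.25; next y=-3/10·0+3/4·2.25=1.6875
n=1: y=1.6875, sp=3, e=sp−y=1.3125; I=4.3125, D=e−e_prev=-1.6875; u=1/2·1.3125+1/4·4.3125+0·(-1.6875)=1.734375; next y=-3/10·1.6875+3/4·1.734375≈0.794531
n=2: y≈0.794531, sp=3, e=sp−y≈2.205469; I≈6.517969, D=e−e_prev≈0.892969; u=1/2·2.205469+1/4·6.517969+0·0.892969≈2.732227; next y=-3/10·0.794531+3/4·2.732227≈1.810811
n=3: y≈1.810811, sp=3, e=sp−y≈1.189189; I≈7.707158, D=e−e_prev≈-1.016279; u=1/2·1.189189+1/4·7.707158+0·(-1.016279)≈2.521384; next y=-3/10·1.810811+3/4·2.521384≈1.347795
n=4: y≈1.347795, sp=3, e=sp−y≈1.652205; I≈9.359363, D=e−e_prev≈0.463016; u=1/2·1.652205+1/4·9.359363+0·0.463016≈3.165943; next y=-3/10·1.347795+3/4·3.165943≈1.970119
n=5: y≈1.970119, sp=3, e=sp−y≈1.029881; I≈10.389244, D=e−e_prev≈-0.622324; u=1/2·1.029881+1/4·10.389244+0·(-0.622324)≈3.112252; next y=-3/10·1.970119+3/4·3.112252≈1.743153
n=6: y≈1.743153, sp=3, e=sp−y≈1.256847; I≈11.646091, D=e−e_prev≈0.226966; u=1/2·1.256847+1/4·11.646091+0·0.226966≈3.539946; next y=-3/10·1.743153+3/4·3.539946≈2.132014
n=7: y≈2.132014, sp=3, e=sp−y≈0.867986; I≈12.514077, D=e−e_prev≈-0.388861; u=1/2·0.867986+1/4·12.514077+0·(-0.388861)≈3.562512; next y=-3/10·2.132014+3/4·3.562512≈2.032280
n=8: y≈2.032280, sp=3, e=sp−y≈0.967720; I≈13.481797, D=e−e_prev≈0.099734; u=1/2·0.967720+1/4·13.481797+0·0.099734≈3.854309; next y=-3/10·2.032280+3/4·3.854309≈2.281048
n=9: y≈2.281048, sp=3, e=sp−y≈0.718952; I≈14.200749, D=e−e_prev≈-0.248768; u=1/2·0.718952+1/4·14.200749+0·(-0.248768)≈3.909663; next y=-3/10·2.281048+3/4·3.909663≈2.247933
n=10: y≈2.247933, sp=3, e=sp−y≈0.752067; I≈14.952816, D=e−e_prev≈0.033115; u=1/2·0.752067+1/4·14.952816+0·0.033115≈4.114237; next y=-3/10·2.247933+3/4·4.114237≈2.411298
n=11: y≈2.411298, sp=3, e=sp−y≈0.588702; I≈15.541518, D=e−e_prev≈-0.163365; u=1/2·0.588702+1/4·15.541518+0·(-0.163365)≈4.179730; next y=-3/10·2.411298+3/4·4.179730≈2.411408
n=12: y≈2.411408, sp=3, e=sp−y≈0.588592; I≈16.130110, D=e−e_prev≈-0.000110; u=1/2·0.588592+1/4·16.130110+0·(-0.000110)≈4.326823; next y=-3/10·2.411408+3/4·4.326823≈2.521695
n=13: y≈2.521695, sp=3, e=sp−y≈0.478305; I≈16.608415, D=e−e_prev≈-0.110286; u=1/2·0.478305+1/4·16.608415+0·(-0.110286)≈4.391256; next y=-3/10·2.521695+3/4·4.391256≈2.536934
n=14: y≈2.536934, sp=3, e=sp−y≈0.463066; I≈17.071481, D=e−e_prev≈-0.015239; u=1/2·0.463066+1/4·17.071481+0·(-0.015239)≈4.499403; next y=-3/10·2.536934+3/4·4.499403≈2.613472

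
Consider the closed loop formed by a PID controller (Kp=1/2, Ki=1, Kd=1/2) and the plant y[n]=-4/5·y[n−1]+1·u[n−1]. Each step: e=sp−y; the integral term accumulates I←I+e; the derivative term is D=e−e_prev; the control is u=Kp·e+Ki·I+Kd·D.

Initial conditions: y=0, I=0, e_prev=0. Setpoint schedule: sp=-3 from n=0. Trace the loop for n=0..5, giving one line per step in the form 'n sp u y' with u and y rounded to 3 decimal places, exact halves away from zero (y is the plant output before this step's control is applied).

0 -3 -6.000 0.000
1 -3 4.500 -6.000
2 -3 -26.100 9.300
3 -3 54.930 -33.540
4 -3 -166.554 81.762
5 -3 433.786 -231.964

(exact arithmetic carried between steps; '≈' marks a value shown rounded to 6 d.p. or computed from one; I and e_prev carry over from the previous line; the table rounds u and y to 3 d.p., halves away from zero)
n=0: y=0, sp=-3, e=sp−y=-3; I=-3, D=e−e_prev=-3; u=1/2·(-3)+1·(-3)+1/2·(-3)=-6; next y=-4/5·0+1·(-6)=-6
n=1: y=-6, sp=-3, e=sp−y=3; I=0, D=e−e_prev=6; u=1/2·3+1·0+1/2·6=4.5; next y=-4/5·(-6)+1·4.5=9.3
n=2: y=9.3, sp=-3, e=sp−y=-12.3; I=-12.3, D=e−e_prev=-15.3; u=1/2·(-12.3)+1·(-12.3)+1/2·(-15.3)=-26.1; next y=-4/5·9.3+1·(-26.1)=-33.54
n=3: y=-33.54, sp=-3, e=sp−y=30.54; I=18.24, D=e−e_prev=42.84; u=1/2·30.54+1·18.24+1/2·42.84=54.93; next y=-4/5·(-33.54)+1·54.93=81.762
n=4: y=81.762, sp=-3, e=sp−y=-84.762; I=-66.522, D=e−e_prev=-115.302; u=1/2·(-84.762)+1·(-66.522)+1/2·(-115.302)=-166.554; next y=-4/5·81.762+1·(-166.554)=-231.9636
n=5: y=-231.9636, sp=-3, e=sp−y=228.9636; I=162.4416, D=e−e_prev=313.7256; u=1/2·228.9636+1·162.4416+1/2·313.7256=433.7862; next y=-4/5·(-231.9636)+1·433.7862=619.35708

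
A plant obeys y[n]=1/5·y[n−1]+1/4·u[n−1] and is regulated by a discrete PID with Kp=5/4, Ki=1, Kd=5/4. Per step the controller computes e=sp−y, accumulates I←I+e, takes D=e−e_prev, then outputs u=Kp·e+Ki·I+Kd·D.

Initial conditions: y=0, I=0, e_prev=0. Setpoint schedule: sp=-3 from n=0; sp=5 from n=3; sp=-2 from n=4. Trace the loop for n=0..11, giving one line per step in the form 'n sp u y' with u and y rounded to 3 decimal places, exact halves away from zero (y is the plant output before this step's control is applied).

(exact arithmetic carried between steps; '≈' marks a value shown rounded to 6 d.p. or computed from one; I and e_prev carry over from the previous line; the table rounds u and y to 3 d.p., halves away from zero)
n=0: y=0, sp=-3, e=sp−y=-3; I=-3, D=e−e_prev=-3; u=5/4·(-3)+1·(-3)+5/4·(-3)=-10.5; next y=1/5·0+1/4·(-10.5)=-2.625
n=1: y=-2.625, sp=-3, e=sp−y=-0.375; I=-3.375, D=e−e_prev=2.625; u=5/4·(-0.375)+1·(-3.375)+5/4·2.625=-0.5625; next y=1/5·(-2.625)+1/4·(-0.5625)=-0.665625
n=2: y=-0.665625, sp=-3, e=sp−y=-2.334375; I=-5.709375, D=e−e_prev=-1.959375; u=5/4·(-2.334375)+1·(-5.709375)+5/4·(-1.959375)≈-11.076563; next y=1/5·(-0.665625)+1/4·(-11.076563)≈-2.902266
n=3: y≈-2.902266, sp=5, e=sp−y≈7.902266; I≈2.192891, D=e−e_prev≈10.236641; u=5/4·7.902266+1·2.192891+5/4·10.236641≈24.866523; next y=1/5·(-2.902266)+1/4·24.866523≈5.636178
n=4: y≈5.636178, sp=-2, e=sp−y≈-7.636178; I≈-5.443287, D=e−e_prev≈-15.538443; u=5/4·(-7.636178)+1·(-5.443287)+5/4·(-15.538443)≈-34.411563; next y=1/5·5.636178+1/4·(-34.411563)≈-7.475655
n=5: y≈-7.475655, sp=-2, e=sp−y≈5.475655; I≈0.032368, D=e−e_prev≈13.111833; u=5/4·5.475655+1·0.032368+5/4·13.111833≈23.266729; next y=1/5·(-7.475655)+1/4·23.266729≈4.321551
n=6: y≈4.321551, sp=-2, e=sp−y≈-6.321551; I≈-6.289183, D=e−e_prev≈-11.797206; u=5/4·(-6.321551)+1·(-6.289183)+5/4·(-11.797206)≈-28.937630; next y=1/5·4.321551+1/4·(-28.937630)≈-6.370097
n=7: y≈-6.370097, sp=-2, e=sp−y≈4.370097; I≈-1.919086, D=e−e_prev≈10.691648; u=5/4·4.370097+1·(-1.919086)+5/4·10.691648≈16.908096; next y=1/5·(-6.370097)+1/4·16.908096≈2.953005
n=8: y≈2.953005, sp=-2, e=sp−y≈-4.953005; I≈-6.872090, D=e−e_prev≈-9.323102; u=5/4·(-4.953005)+1·(-6.872090)+5/4·(-9.323102)≈-24.717223; next y=1/5·2.953005+1/4·(-24.717223)≈-5.588705
n=9: y≈-5.588705, sp=-2, e=sp−y≈3.588705; I≈-3.283385, D=e−e_prev≈8.541710; u=5/4·3.588705+1·(-3.283385)+5/4·8.541710≈11.879633; next y=1/5·(-5.588705)+1/4·11.879633≈1.852167
n=10: y≈1.852167, sp=-2, e=sp−y≈-3.852167; I≈-7.135553, D=e−e_prev≈-7.440872; u=5/4·(-3.852167)+1·(-7.135553)+5/4·(-7.440872)≈-21.251852; next y=1/5·1.852167+1/4·(-21.251852)≈-4.942529
n=11: y≈-4.942529, sp=-2, e=sp−y≈2.942529; I≈-4.193023, D=e−e_prev≈6.794697; u=5/4·2.942529+1·(-4.193023)+5/4·6.794697≈7.978510; next y=1/5·(-4.942529)+1/4·7.978510≈1.006122

0 -3 -10.500 0.000
1 -3 -0.563 -2.625
2 -3 -11.077 -0.666
3 5 24.867 -2.902
4 -2 -34.412 5.636
5 -2 23.267 -7.476
6 -2 -28.938 4.322
7 -2 16.908 -6.370
8 -2 -24.717 2.953
9 -2 11.880 -5.589
10 -2 -21.252 1.852
11 -2 7.979 -4.943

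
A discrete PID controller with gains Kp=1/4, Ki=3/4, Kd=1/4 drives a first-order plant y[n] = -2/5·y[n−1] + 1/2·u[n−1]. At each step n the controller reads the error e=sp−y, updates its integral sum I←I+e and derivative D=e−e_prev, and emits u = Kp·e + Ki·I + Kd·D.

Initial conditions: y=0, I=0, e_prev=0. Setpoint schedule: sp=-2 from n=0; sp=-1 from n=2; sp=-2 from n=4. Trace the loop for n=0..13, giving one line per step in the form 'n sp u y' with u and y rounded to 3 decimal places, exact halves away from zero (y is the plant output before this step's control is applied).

(exact arithmetic carried between steps; '≈' marks a value shown rounded to 6 d.p. or computed from one; I and e_prev carry over from the previous line; the table rounds u and y to 3 d.p., halves away from zero)
n=0: y=0, sp=-2, e=sp−y=-2; I=-2, D=e−e_prev=-2; u=1/4·(-2)+3/4·(-2)+1/4·(-2)=-2.5; next y=-2/5·0+1/2·(-2.5)=-1.25
n=1: y=-1.25, sp=-2, e=sp−y=-0.75; I=-2.75, D=e−e_prev=1.25; u=1/4·(-0.75)+3/4·(-2.75)+1/4·1.25=-1.9375; next y=-2/5·(-1.25)+1/2·(-1.9375)=-0.46875
n=2: y=-0.46875, sp=-1, e=sp−y=-0.53125; I=-3.28125, D=e−e_prev=0.21875; u=1/4·(-0.53125)+3/4·(-3.28125)+1/4·0.21875≈-2.539063; next y=-2/5·(-0.46875)+1/2·(-2.539063)≈-1.082031
n=3: y≈-1.082031, sp=-1, e=sp−y≈0.082031; I≈-3.199219, D=e−e_prev≈0.613281; u=1/4·0.082031+3/4·(-3.199219)+1/4·0.613281≈-2.225586; next y=-2/5·(-1.082031)+1/2·(-2.225586)≈-0.679980
n=4: y≈-0.679980, sp=-2, e=sp−y≈-1.320020; I≈-4.519238, D=e−e_prev≈-1.402051; u=1/4·(-1.320020)+3/4·(-4.519238)+1/4·(-1.402051)≈-4.069946; next y=-2/5·(-0.679980)+1/2·(-4.069946)≈-1.762981
n=5: y≈-1.762981, sp=-2, e=sp−y≈-0.237019; I≈-4.756257, D=e−e_prev≈1.083000; u=1/4·(-0.237019)+3/4·(-4.756257)+1/4·1.083000≈-3.355698; next y=-2/5·(-1.762981)+1/2·(-3.355698)≈-0.972656
n=6: y≈-0.972656, sp=-2, e=sp−y≈-1.027344; I≈-5.783601, D=e−e_prev≈-0.790325; u=1/4·(-1.027344)+3/4·(-5.783601)+1/4·(-0.790325)≈-4.792118; next y=-2/5·(-0.972656)+1/2·(-4.792118)≈-2.006996
n=7: y≈-2.006996, sp=-2, e=sp−y≈0.006996; I≈-5.776605, D=e−e_prev≈1.034340; u=1/4·0.006996+3/4·(-5.776605)+1/4·1.034340≈-4.072119; next y=-2/5·(-2.006996)+1/2·(-4.072119)≈-1.233261
n=8: y≈-1.233261, sp=-2, e=sp−y≈-0.766739; I≈-6.543343, D=e−e_prev≈-0.773735; u=1/4·(-0.766739)+3/4·(-6.543343)+1/4·(-0.773735)≈-5.292626; next y=-2/5·(-1.233261)+1/2·(-5.292626)≈-2.153009
n=9: y≈-2.153009, sp=-2, e=sp−y≈0.153009; I≈-6.390335, D=e−e_prev≈0.919747; u=1/4·0.153009+3/4·(-6.390335)+1/4·0.919747≈-4.524562; next y=-2/5·(-2.153009)+1/2·(-4.524562)≈-1.401078
n=10: y≈-1.401078, sp=-2, e=sp−y≈-0.598922; I≈-6.989257, D=e−e_prev≈-0.751931; u=1/4·(-0.598922)+3/4·(-6.989257)+1/4·(-0.751931)≈-5.579656; next y=-2/5·(-1.401078)+1/2·(-5.579656)≈-2.229397
n=11: y≈-2.229397, sp=-2, e=sp−y≈0.229397; I≈-6.759860, D=e−e_prev≈0.828319; u=1/4·0.229397+3/4·(-6.759860)+1/4·0.828319≈-4.805466; next y=-2/5·(-2.229397)+1/2·(-4.805466)≈-1.510974
n=12: y≈-1.510974, sp=-2, e=sp−y≈-0.489026; I≈-7.248886, D=e−e_prev≈-0.718423; u=1/4·(-0.489026)+3/4·(-7.248886)+1/4·(-0.718423)≈-5.738527; next y=-2/5·(-1.510974)+1/2·(-5.738527)≈-2.264874
n=13: y≈-2.264874, sp=-2, e=sp−y≈0.264874; I≈-6.984012, D=e−e_prev≈0.753899; u=1/4·0.264874+3/4·(-6.984012)+1/4·0.753899≈-4.983316; next y=-2/5·(-2.264874)+1/2·(-4.983316)≈-1.585709

0 -2 -2.500 0.000
1 -2 -1.938 -1.250
2 -1 -2.539 -0.469
3 -1 -2.226 -1.082
4 -2 -4.070 -0.680
5 -2 -3.356 -1.763
6 -2 -4.792 -0.973
7 -2 -4.072 -2.007
8 -2 -5.293 -1.233
9 -2 -4.525 -2.153
10 -2 -5.580 -1.401
11 -2 -4.805 -2.229
12 -2 -5.739 -1.511
13 -2 -4.983 -2.265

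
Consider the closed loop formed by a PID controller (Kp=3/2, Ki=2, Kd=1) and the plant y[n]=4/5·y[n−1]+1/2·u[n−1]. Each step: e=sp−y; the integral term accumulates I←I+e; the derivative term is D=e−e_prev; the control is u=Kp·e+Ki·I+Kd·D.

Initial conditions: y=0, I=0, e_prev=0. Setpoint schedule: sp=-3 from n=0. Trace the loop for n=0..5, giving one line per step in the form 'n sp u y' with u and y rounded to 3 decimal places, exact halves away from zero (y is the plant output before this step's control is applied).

(exact arithmetic carried between steps; '≈' marks a value shown rounded to 6 d.p. or computed from one; I and e_prev carry over from the previous line; the table rounds u and y to 3 d.p., halves away from zero)
n=0: y=0, sp=-3, e=sp−y=-3; I=-3, D=e−e_prev=-3; u=3/2·(-3)+2·(-3)+1·(-3)=-13.5; next y=4/5·0+1/2·(-13.5)=-6.75
n=1: y=-6.75, sp=-3, e=sp−y=3.75; I=0.75, D=e−e_prev=6.75; u=3/2·3.75+2·0.75+1·6.75=13.875; next y=4/5·(-6.75)+1/2·13.875=1.5375
n=2: y=1.5375, sp=-3, e=sp−y=-4.5375; I=-3.7875, D=e−e_prev=-8.2875; u=3/2·(-4.5375)+2·(-3.7875)+1·(-8.2875)=-22.66875; next y=4/5·1.5375+1/2·(-22.66875)=-10.104375
n=3: y=-10.104375, sp=-3, e=sp−y=7.104375; I=3.316875, D=e−e_prev=11.641875; u=3/2·7.104375+2·3.316875+1·11.641875≈28.932188; next y=4/5·(-10.104375)+1/2·28.932188≈6.382594
n=4: y≈6.382594, sp=-3, e=sp−y≈-9.382594; I≈-6.065719, D=e−e_prev≈-16.486969; u=3/2·(-9.382594)+2·(-6.065719)+1·(-16.486969)≈-42.692297; next y=4/5·6.382594+1/2·(-42.692297)≈-16.240073
n=5: y≈-16.240073, sp=-3, e=sp−y≈13.240073; I≈7.174355, D=e−e_prev≈22.622667; u=3/2·13.240073+2·7.174355+1·22.622667≈56.831487; next y=4/5·(-16.240073)+1/2·56.831487≈15.423685

0 -3 -13.500 0.000
1 -3 13.875 -6.750
2 -3 -22.669 1.538
3 -3 28.932 -10.104
4 -3 -42.692 6.383
5 -3 56.831 -16.240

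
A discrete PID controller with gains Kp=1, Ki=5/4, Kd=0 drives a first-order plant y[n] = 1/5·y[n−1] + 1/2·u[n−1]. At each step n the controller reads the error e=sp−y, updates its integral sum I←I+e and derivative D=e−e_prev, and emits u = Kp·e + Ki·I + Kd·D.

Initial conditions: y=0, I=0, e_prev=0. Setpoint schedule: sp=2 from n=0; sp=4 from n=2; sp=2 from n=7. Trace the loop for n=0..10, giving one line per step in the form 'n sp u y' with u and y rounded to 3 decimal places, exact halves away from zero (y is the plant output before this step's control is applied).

0 2 4.500 0.000
1 2 1.938 2.250
2 4 7.995 1.419
3 4 4.781 4.281
4 4 6.757 3.247
5 4 5.941 4.028
6 4 6.473 3.776
7 2 1.768 3.992
8 2 4.474 1.682
9 2 2.866 2.574
10 2 3.557 1.948

(exact arithmetic carried between steps; '≈' marks a value shown rounded to 6 d.p. or computed from one; I and e_prev carry over from the previous line; the table rounds u and y to 3 d.p., halves away from zero)
n=0: y=0, sp=2, e=sp−y=2; I=2, D=e−e_prev=2; u=1·2+5/4·2+0·2=4.5; next y=1/5·0+1/2·4.5=2.25
n=1: y=2.25, sp=2, e=sp−y=-0.25; I=1.75, D=e−e_prev=-2.25; u=1·(-0.25)+5/4·1.75+0·(-2.25)=1.9375; next y=1/5·2.25+1/2·1.9375=1.41875
n=2: y=1.41875, sp=4, e=sp−y=2.58125; I=4.33125, D=e−e_prev=2.83125; u=1·2.58125+5/4·4.33125+0·2.83125≈7.995313; next y=1/5·1.41875+1/2·7.995313≈4.281406
n=3: y≈4.281406, sp=4, e=sp−y≈-0.281406; I≈4.049844, D=e−e_prev≈-2.862656; u=1·(-0.281406)+5/4·4.049844+0·(-2.862656)≈4.780898; next y=1/5·4.281406+1/2·4.780898≈3.246730
n=4: y≈3.246730, sp=4, e=sp−y≈0.753270; I≈4.803113, D=e−e_prev≈1.034676; u=1·0.753270+5/4·4.803113+0·1.034676≈6.757161; next y=1/5·3.246730+1/2·6.757161≈4.027927
n=5: y≈4.027927, sp=4, e=sp−y≈-0.027927; I≈4.775187, D=e−e_prev≈-0.781196; u=1·(-0.027927)+5/4·4.775187+0·(-0.781196)≈5.941057; next y=1/5·4.027927+1/2·5.941057≈3.776114
n=6: y≈3.776114, sp=4, e=sp−y≈0.223886; I≈4.999073, D=e−e_prev≈0.251813; u=1·0.223886+5/4·4.999073+0·0.251813≈6.472728; next y=1/5·3.776114+1/2·6.472728≈3.991587
n=7: y≈3.991587, sp=2, e=sp−y≈-1.991587; I≈3.007486, D=e−e_prev≈-2.215473; u=1·(-1.991587)+5/4·3.007486+0·(-2.215473)≈1.767772; next y=1/5·3.991587+1/2·1.767772≈1.682203
n=8: y≈1.682203, sp=2, e=sp−y≈0.317797; I≈3.325283, D=e−e_prev≈2.309383; u=1·0.317797+5/4·3.325283+0·2.309383≈4.474401; next y=1/5·1.682203+1/2·4.474401≈2.573641
n=9: y≈2.573641, sp=2, e=sp−y≈-0.573641; I≈2.751642, D=e−e_prev≈-0.891438; u=1·(-0.573641)+5/4·2.751642+0·(-0.891438)≈2.865912; next y=1/5·2.573641+1/2·2.865912≈1.947684
n=10: y≈1.947684, sp=2, e=sp−y≈0.052316; I≈2.803958, D=e−e_prev≈0.625957; u=1·0.052316+5/4·2.803958+0·0.625957≈3.557264; next y=1/5·1.947684+1/2·3.557264≈2.168169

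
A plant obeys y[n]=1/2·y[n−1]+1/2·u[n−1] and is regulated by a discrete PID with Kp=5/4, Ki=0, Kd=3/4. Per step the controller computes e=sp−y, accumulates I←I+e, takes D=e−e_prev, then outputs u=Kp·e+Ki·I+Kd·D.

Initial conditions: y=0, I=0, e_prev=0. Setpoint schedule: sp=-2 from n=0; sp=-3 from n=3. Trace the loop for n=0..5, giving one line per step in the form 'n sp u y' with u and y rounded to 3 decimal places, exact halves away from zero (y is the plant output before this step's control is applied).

(exact arithmetic carried between steps; '≈' marks a value shown rounded to 6 d.p. or computed from one; I and e_prev carry over from the previous line; the table rounds u and y to 3 d.p., halves away from zero)
n=0: y=0, sp=-2, e=sp−y=-2; I=-2, D=e−e_prev=-2; u=5/4·(-2)+0·(-2)+3/4·(-2)=-4; next y=1/2·0+1/2·(-4)=-2
n=1: y=-2, sp=-2, e=sp−y=0; I=-2, D=e−e_prev=2; u=5/4·0+0·(-2)+3/4·2=1.5; next y=1/2·(-2)+1/2·1.5=-0.25
n=2: y=-0.25, sp=-2, e=sp−y=-1.75; I=-3.75, D=e−e_prev=-1.75; u=5/4·(-1.75)+0·(-3.75)+3/4·(-1.75)=-3.5; next y=1/2·(-0.25)+1/2·(-3.5)=-1.875
n=3: y=-1.875, sp=-3, e=sp−y=-1.125; I=-4.875, D=e−e_prev=0.625; u=5/4·(-1.125)+0·(-4.875)+3/4·0.625=-0.9375; next y=1/2·(-1.875)+1/2·(-0.9375)=-1.40625
n=4: y=-1.40625, sp=-3, e=sp−y=-1.59375; I=-6.46875, D=e−e_prev=-0.46875; u=5/4·(-1.59375)+0·(-6.46875)+3/4·(-0.46875)=-2.34375; next y=1/2·(-1.40625)+1/2·(-2.34375)=-1.875
n=5: y=-1.875, sp=-3, e=sp−y=-1.125; I=-7.59375, D=e−e_prev=0.46875; u=5/4·(-1.125)+0·(-7.59375)+3/4·0.46875≈-1.054688; next y=1/2·(-1.875)+1/2·(-1.054688)≈-1.464844

0 -2 -4.000 0.000
1 -2 1.500 -2.000
2 -2 -3.500 -0.250
3 -3 -0.938 -1.875
4 -3 -2.344 -1.406
5 -3 -1.055 -1.875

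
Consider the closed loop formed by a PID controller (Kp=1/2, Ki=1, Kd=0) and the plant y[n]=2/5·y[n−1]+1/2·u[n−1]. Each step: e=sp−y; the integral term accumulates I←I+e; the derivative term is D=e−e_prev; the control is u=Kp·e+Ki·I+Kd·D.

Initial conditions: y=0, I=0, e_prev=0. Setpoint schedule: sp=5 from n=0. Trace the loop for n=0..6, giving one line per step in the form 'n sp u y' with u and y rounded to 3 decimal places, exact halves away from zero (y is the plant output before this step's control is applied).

0 5 7.500 0.000
1 5 6.875 3.750
2 5 6.344 4.938
3 5 6.092 5.147
4 5 6.008 5.105
5 5 5.992 5.046
6 5 5.993 5.014

(exact arithmetic carried between steps; '≈' marks a value shown rounded to 6 d.p. or computed from one; I and e_prev carry over from the previous line; the table rounds u and y to 3 d.p., halves away from zero)
n=0: y=0, sp=5, e=sp−y=5; I=5, D=e−e_prev=5; u=1/2·5+1·5+0·5=7.5; next y=2/5·0+1/2·7.5=3.75
n=1: y=3.75, sp=5, e=sp−y=1.25; I=6.25, D=e−e_prev=-3.75; u=1/2·1.25+1·6.25+0·(-3.75)=6.875; next y=2/5·3.75+1/2·6.875=4.9375
n=2: y=4.9375, sp=5, e=sp−y=0.0625; I=6.3125, D=e−e_prev=-1.1875; u=1/2·0.0625+1·6.3125+0·(-1.1875)=6.34375; next y=2/5·4.9375+1/2·6.34375=5.146875
n=3: y=5.146875, sp=5, e=sp−y=-0.146875; I=6.165625, D=e−e_prev=-0.209375; u=1/2·(-0.146875)+1·6.165625+0·(-0.209375)≈6.092188; next y=2/5·5.146875+1/2·6.092188≈5.104844
n=4: y≈5.104844, sp=5, e=sp−y≈-0.104844; I≈6.060781, D=e−e_prev≈0.042031; u=1/2·(-0.104844)+1·6.060781+0·0.042031≈6.008359; next y=2/5·5.104844+1/2·6.008359≈5.046117
n=5: y≈5.046117, sp=5, e=sp−y≈-0.046117; I≈6.014664, D=e−e_prev≈0.058727; u=1/2·(-0.046117)+1·6.014664+0·0.058727≈5.991605; next y=2/5·5.046117+1/2·5.991605≈5.014250
n=6: y≈5.014250, sp=5, e=sp−y≈-0.014250; I≈6.000414, D=e−e_prev≈0.031868; u=1/2·(-0.014250)+1·6.000414+0·0.031868≈5.993290; next y=2/5·5.014250+1/2·5.993290≈5.002345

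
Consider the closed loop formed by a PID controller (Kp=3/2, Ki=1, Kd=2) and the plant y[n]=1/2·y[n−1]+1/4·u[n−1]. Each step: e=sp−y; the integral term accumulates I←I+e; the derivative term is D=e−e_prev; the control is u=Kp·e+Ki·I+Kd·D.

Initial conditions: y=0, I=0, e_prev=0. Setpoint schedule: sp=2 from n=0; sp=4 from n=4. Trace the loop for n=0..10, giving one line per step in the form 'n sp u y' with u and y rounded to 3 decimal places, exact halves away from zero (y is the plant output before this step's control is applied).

(exact arithmetic carried between steps; '≈' marks a value shown rounded to 6 d.p. or computed from one; I and e_prev carry over from the previous line; the table rounds u and y to 3 d.p., halves away from zero)
n=0: y=0, sp=2, e=sp−y=2; I=2, D=e−e_prev=2; u=3/2·2+1·2+2·2=9; next y=1/2·0+1/4·9=2.25
n=1: y=2.25, sp=2, e=sp−y=-0.25; I=1.75, D=e−e_prev=-2.25; u=3/2·(-0.25)+1·1.75+2·(-2.25)=-3.125; next y=1/2·2.25+1/4·(-3.125)=0.34375
n=2: y=0.34375, sp=2, e=sp−y=1.65625; I=3.40625, D=e−e_prev=1.90625; u=3/2·1.65625+1·3.40625+2·1.90625=9.703125; next y=1/2·0.34375+1/4·9.703125≈2.597656
n=3: y≈2.597656, sp=2, e=sp−y≈-0.597656; I≈2.808594, D=e−e_prev≈-2.253906; u=3/2·(-0.597656)+1·2.808594+2·(-2.253906)≈-2.595703; next y=1/2·2.597656+1/4·(-2.595703)≈0.649902
n=4: y≈0.649902, sp=4, e=sp−y≈3.350098; I≈6.158691, D=e−e_prev≈3.947754; u=3/2·3.350098+1·6.158691+2·3.947754≈19.079346; next y=1/2·0.649902+1/4·19.079346≈5.094788
n=5: y≈5.094788, sp=4, e=sp−y≈-1.094788; I≈5.063904, D=e−e_prev≈-4.444885; u=3/2·(-1.094788)+1·5.063904+2·(-4.444885)≈-5.468048; next y=1/2·5.094788+1/4·(-5.468048)≈1.180382
n=6: y≈1.180382, sp=4, e=sp−y≈2.819618; I≈7.883522, D=e−e_prev≈3.914406; u=3/2·2.819618+1·7.883522+2·3.914406≈19.941761; next y=1/2·1.180382+1/4·19.941761≈5.575631
n=7: y≈5.575631, sp=4, e=sp−y≈-1.575631; I≈6.307891, D=e−e_prev≈-4.395249; u=3/2·(-1.575631)+1·6.307891+2·(-4.395249)≈-4.846055; next y=1/2·5.575631+1/4·(-4.846055)≈1.576302
n=8: y≈1.576302, sp=4, e=sp−y≈2.423698; I≈8.731589, D=e−e_prev≈3.999329; u=3/2·2.423698+1·8.731589+2·3.999329≈20.365794; next y=1/2·1.576302+1/4·20.365794≈5.879600
n=9: y≈5.879600, sp=4, e=sp−y≈-1.879600; I≈6.851989, D=e−e_prev≈-4.303298; u=3/2·(-1.879600)+1·6.851989+2·(-4.303298)≈-4.574005; next y=1/2·5.879600+1/4·(-4.574005)≈1.796298
n=10: y≈1.796298, sp=4, e=sp−y≈2.203702; I≈9.055691, D=e−e_prev≈4.083301; u=3/2·2.203702+1·9.055691+2·4.083301≈20.527845; next y=1/2·1.796298+1/4·20.527845≈6.030111

0 2 9.000 0.000
1 2 -3.125 2.250
2 2 9.703 0.344
3 2 -2.596 2.598
4 4 19.079 0.650
5 4 -5.468 5.095
6 4 19.942 1.180
7 4 -4.846 5.576
8 4 20.366 1.576
9 4 -4.574 5.880
10 4 20.528 1.796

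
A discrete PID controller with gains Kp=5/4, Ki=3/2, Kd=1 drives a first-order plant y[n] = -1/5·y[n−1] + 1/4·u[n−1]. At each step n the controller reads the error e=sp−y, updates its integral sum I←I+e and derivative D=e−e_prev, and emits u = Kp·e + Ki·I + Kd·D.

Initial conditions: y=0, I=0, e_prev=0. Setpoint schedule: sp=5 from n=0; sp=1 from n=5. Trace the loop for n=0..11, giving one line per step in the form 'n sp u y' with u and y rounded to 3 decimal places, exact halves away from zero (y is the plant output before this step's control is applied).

(exact arithmetic carried between steps; '≈' marks a value shown rounded to 6 d.p. or computed from one; I and e_prev carry over from the previous line; the table rounds u and y to 3 d.p., halves away from zero)
n=0: y=0, sp=5, e=sp−y=5; I=5, D=e−e_prev=5; u=5/4·5+3/2·5+1·5=18.75; next y=-1/5·0+1/4·18.75=4.6875
n=1: y=4.6875, sp=5, e=sp−y=0.3125; I=5.3125, D=e−e_prev=-4.6875; u=5/4·0.3125+3/2·5.3125+1·(-4.6875)=3.671875; next y=-1/5·4.6875+1/4·3.671875≈-0.019531
n=2: y≈-0.019531, sp=5, e=sp−y≈5.019531; I≈10.332031, D=e−e_prev≈4.707031; u=5/4·5.019531+3/2·10.332031+1·4.707031≈26.479492; next y=-1/5·(-0.019531)+1/4·26.479492≈6.623779
n=3: y≈6.623779, sp=5, e=sp−y≈-1.623779; I≈8.708252, D=e−e_prev≈-6.643311; u=5/4·(-1.623779)+3/2·8.708252+1·(-6.643311)≈4.389343; next y=-1/5·6.623779+1/4·4.389343≈-0.227420
n=4: y≈-0.227420, sp=5, e=sp−y≈5.227420; I≈13.935672, D=e−e_prev≈6.851199; u=5/4·5.227420+3/2·13.935672+1·6.851199≈34.288982; next y=-1/5·(-0.227420)+1/4·34.288982≈8.617730
n=5: y≈8.617730, sp=1, e=sp−y≈-7.617730; I≈6.317942, D=e−e_prev≈-12.845150; u=5/4·(-7.617730)+3/2·6.317942+1·(-12.845150)≈-12.890398; next y=-1/5·8.617730+1/4·(-12.890398)≈-4.946145
n=6: y≈-4.946145, sp=1, e=sp−y≈5.946145; I≈12.264088, D=e−e_prev≈13.563875; u=5/4·5.946145+3/2·12.264088+1·13.563875≈39.392689; next y=-1/5·(-4.946145)+1/4·39.392689≈10.837401
n=7: y≈10.837401, sp=1, e=sp−y≈-9.837401; I≈2.426687, D=e−e_prev≈-15.783547; u=5/4·(-9.837401)+3/2·2.426687+1·(-15.783547)≈-24.440268; next y=-1/5·10.837401+1/4·(-24.440268)≈-8.277547
n=8: y≈-8.277547, sp=1, e=sp−y≈9.277547; I≈11.704234, D=e−e_prev≈19.114949; u=5/4·9.277547+3/2·11.704234+1·19.114949≈48.268234; next y=-1/5·(-8.277547)+1/4·48.268234≈13.722568
n=9: y≈13.722568, sp=1, e=sp−y≈-12.722568; I≈-1.018334, D=e−e_prev≈-22.000115; u=5/4·(-12.722568)+3/2·(-1.018334)+1·(-22.000115)≈-39.430826; next y=-1/5·13.722568+1/4·(-39.430826)≈-12.602220
n=10: y≈-12.602220, sp=1, e=sp−y≈13.602220; I≈12.583886, D=e−e_prev≈26.324788; u=5/4·13.602220+3/2·12.583886+1·26.324788≈62.203392; next y=-1/5·(-12.602220)+1/4·62.203392≈18.071292
n=11: y≈18.071292, sp=1, e=sp−y≈-17.071292; I≈-4.487406, D=e−e_prev≈-30.673512; u=5/4·(-17.071292)+3/2·(-4.487406)+1·(-30.673512)≈-58.743736; next y=-1/5·18.071292+1/4·(-58.743736)≈-18.300192

0 5 18.750 0.000
1 5 3.672 4.688
2 5 26.479 -0.020
3 5 4.389 6.624
4 5 34.289 -0.227
5 1 -12.890 8.618
6 1 39.393 -4.946
7 1 -24.440 10.837
8 1 48.268 -8.278
9 1 -39.431 13.723
10 1 62.203 -12.602
11 1 -58.744 18.071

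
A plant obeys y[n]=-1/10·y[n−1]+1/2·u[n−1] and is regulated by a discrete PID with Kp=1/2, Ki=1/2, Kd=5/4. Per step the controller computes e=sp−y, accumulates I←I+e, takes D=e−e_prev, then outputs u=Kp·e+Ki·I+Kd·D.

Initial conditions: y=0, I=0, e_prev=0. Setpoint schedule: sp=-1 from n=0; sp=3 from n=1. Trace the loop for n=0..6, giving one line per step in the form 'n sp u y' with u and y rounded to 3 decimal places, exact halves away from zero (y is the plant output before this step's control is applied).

0 -1 -2.250 0.000
1 3 10.031 -1.125
2 3 -8.382 5.128
3 3 20.492 -4.704
4 3 -22.642 10.716
5 3 44.771 -12.392
6 3 -57.457 23.625

(exact arithmetic carried between steps; '≈' marks a value shown rounded to 6 d.p. or computed from one; I and e_prev carry over from the previous line; the table rounds u and y to 3 d.p., halves away from zero)
n=0: y=0, sp=-1, e=sp−y=-1; I=-1, D=e−e_prev=-1; u=1/2·(-1)+1/2·(-1)+5/4·(-1)=-2.25; next y=-1/10·0+1/2·(-2.25)=-1.125
n=1: y=-1.125, sp=3, e=sp−y=4.125; I=3.125, D=e−e_prev=5.125; u=1/2·4.125+1/2·3.125+5/4·5.125=10.03125; next y=-1/10·(-1.125)+1/2·10.03125=5.128125
n=2: y=5.128125, sp=3, e=sp−y=-2.128125; I=0.996875, D=e−e_prev=-6.253125; u=1/2·(-2.128125)+1/2·0.996875+5/4·(-6.253125)≈-8.382031; next y=-1/10·5.128125+1/2·(-8.382031)≈-4.703828
n=3: y≈-4.703828, sp=3, e=sp−y≈7.703828; I≈8.700703, D=e−e_prev≈9.831953; u=1/2·7.703828+1/2·8.700703+5/4·9.831953≈20.492207; next y=-1/10·(-4.703828)+1/2·20.492207≈10.716486
n=4: y≈10.716486, sp=3, e=sp−y≈-7.716486; I≈0.984217, D=e−e_prev≈-15.420314; u=1/2·(-7.716486)+1/2·0.984217+5/4·(-15.420314)≈-22.641528; next y=-1/10·10.716486+1/2·(-22.641528)≈-12.392413
n=5: y≈-12.392413, sp=3, e=sp−y≈15.392413; I≈16.376629, D=e−e_prev≈23.108899; u=1/2·15.392413+1/2·16.376629+5/4·23.108899≈44.770645; next y=-1/10·(-12.392413)+1/2·44.770645≈23.624564
n=6: y≈23.624564, sp=3, e=sp−y≈-20.624564; I≈-4.247934, D=e−e_prev≈-36.016976; u=1/2·(-20.624564)+1/2·(-4.247934)+5/4·(-36.016976)≈-57.457469; next y=-1/10·23.624564+1/2·(-57.457469)≈-31.091191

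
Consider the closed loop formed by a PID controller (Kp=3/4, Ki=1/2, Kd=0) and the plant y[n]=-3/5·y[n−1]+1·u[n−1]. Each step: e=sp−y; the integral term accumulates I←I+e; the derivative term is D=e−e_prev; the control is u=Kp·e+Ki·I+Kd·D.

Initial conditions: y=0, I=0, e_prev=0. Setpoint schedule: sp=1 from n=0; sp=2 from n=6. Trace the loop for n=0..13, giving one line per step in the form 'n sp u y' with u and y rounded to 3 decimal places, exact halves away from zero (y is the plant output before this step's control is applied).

0 1 1.250 0.000
1 1 0.188 1.250
2 1 2.328 -0.563
3 1 -0.926 2.666
4 1 4.730 -2.525
5 1 -4.470 6.245
6 2 12.235 -8.217
7 2 -14.385 17.165
8 2 30.344 -24.684
9 2 -43.612 45.154
10 2 79.634 -70.704
11 2 -124.965 122.057
12 2 215.327 -198.199
13 2 -350.131 334.246

(exact arithmetic carried between steps; '≈' marks a value shown rounded to 6 d.p. or computed from one; I and e_prev carry over from the previous line; the table rounds u and y to 3 d.p., halves away from zero)
n=0: y=0, sp=1, e=sp−y=1; I=1, D=e−e_prev=1; u=3/4·1+1/2·1+0·1=1.25; next y=-3/5·0+1·1.25=1.25
n=1: y=1.25, sp=1, e=sp−y=-0.25; I=0.75, D=e−e_prev=-1.25; u=3/4·(-0.25)+1/2·0.75+0·(-1.25)=0.1875; next y=-3/5·1.25+1·0.1875=-0.5625
n=2: y=-0.5625, sp=1, e=sp−y=1.5625; I=2.3125, D=e−e_prev=1.8125; u=3/4·1.5625+1/2·2.3125+0·1.8125=2.328125; next y=-3/5·(-0.5625)+1·2.328125=2.665625
n=3: y=2.665625, sp=1, e=sp−y=-1.665625; I=0.646875, D=e−e_prev=-3.228125; u=3/4·(-1.665625)+1/2·0.646875+0·(-3.228125)≈-0.925781; next y=-3/5·2.665625+1·(-0.925781)≈-2.525156
n=4: y≈-2.525156, sp=1, e=sp−y≈3.525156; I≈4.172031, D=e−e_prev≈5.190781; u=3/4·3.525156+1/2·4.172031+0·5.190781≈4.729883; next y=-3/5·(-2.525156)+1·4.729883≈6.244977
n=5: y≈6.244977, sp=1, e=sp−y≈-5.244977; I≈-1.072945, D=e−e_prev≈-8.770133; u=3/4·(-5.244977)+1/2·(-1.072945)+0·(-8.770133)≈-4.470205; next y=-3/5·6.244977+1·(-4.470205)≈-8.217191
n=6: y≈-8.217191, sp=2, e=sp−y≈10.217191; I≈9.144246, D=e−e_prev≈15.462168; u=3/4·10.217191+1/2·9.144246+0·15.462168≈12.235016; next y=-3/5·(-8.217191)+1·12.235016≈17.165331
n=7: y≈17.165331, sp=2, e=sp−y≈-15.165331; I≈-6.021085, D=e−e_prev≈-25.382522; u=3/4·(-15.165331)+1/2·(-6.021085)+0·(-25.382522)≈-14.384541; next y=-3/5·17.165331+1·(-14.384541)≈-24.683739
n=8: y≈-24.683739, sp=2, e=sp−y≈26.683739; I≈20.662654, D=e−e_prev≈41.849070; u=3/4·26.683739+1/2·20.662654+0·41.849070≈30.344131; next y=-3/5·(-24.683739)+1·30.344131≈45.154375
n=9: y≈45.154375, sp=2, e=sp−y≈-43.154375; I≈-22.491721, D=e−e_prev≈-69.838114; u=3/4·(-43.154375)+1/2·(-22.491721)+0·(-69.838114)≈-43.611641; next y=-3/5·45.154375+1·(-43.611641)≈-70.704266
n=10: y≈-70.704266, sp=2, e=sp−y≈72.704266; I≈50.212545, D=e−e_prev≈115.858641; u=3/4·72.704266+1/2·50.212545+0·115.858641≈79.634472; next y=-3/5·(-70.704266)+1·79.634472≈122.057032
n=11: y≈122.057032, sp=2, e=sp−y≈-120.057032; I≈-69.844486, D=e−e_prev≈-192.761298; u=3/4·(-120.057032)+1/2·(-69.844486)+0·(-192.761298)≈-124.965017; next y=-3/5·122.057032+1·(-124.965017)≈-198.199236
n=12: y≈-198.199236, sp=2, e=sp−y≈200.199236; I≈130.354750, D=e−e_prev≈320.256268; u=3/4·200.199236+1/2·130.354750+0·320.256268≈215.326802; next y=-3/5·(-198.199236)+1·215.326802≈334.246344
n=13: y≈334.246344, sp=2, e=sp−y≈-332.246344; I≈-201.891594, D=e−e_prev≈-532.445580; u=3/4·(-332.246344)+1/2·(-201.891594)+0·(-532.445580)≈-350.130555; next y=-3/5·334.246344+1·(-350.130555)≈-550.678361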